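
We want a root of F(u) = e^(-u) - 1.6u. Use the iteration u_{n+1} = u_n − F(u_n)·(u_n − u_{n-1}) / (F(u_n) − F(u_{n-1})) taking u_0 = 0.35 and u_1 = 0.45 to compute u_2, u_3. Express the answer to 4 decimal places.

0.4137, 0.4134

F(0.35) = 0.144688, F(0.45) = -0.082372
u_2 = 0.450000 − (-0.082372)·(0.450000 − 0.350000) / (-0.082372 − 0.144688) = 0.450000 − (-0.008237)/(-0.227060) = 0.413722
F(0.413722) = -0.000771
u_3 = 0.413722 − (-0.000771)·(0.413722 − 0.450000) / (-0.000771 − (-0.082372)) = 0.413722 − (0.000028)/(0.081600) = 0.413379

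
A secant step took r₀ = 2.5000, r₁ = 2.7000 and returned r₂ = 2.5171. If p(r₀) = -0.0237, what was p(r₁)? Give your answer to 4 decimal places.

0.2535

The secant line through (2.5000, -0.0237) and (2.7000, p(r₁)) crosses zero at r₂ = 2.5171.
So (2.5000, -0.0237), (2.7000, p(r₁)), (2.5171, 0) are collinear:
p(r₁) = -0.0237 · (2.7000 − 2.5171) / (2.5000 − 2.5171) = -0.0237 · (0.182900)/(-0.017100) = 0.253493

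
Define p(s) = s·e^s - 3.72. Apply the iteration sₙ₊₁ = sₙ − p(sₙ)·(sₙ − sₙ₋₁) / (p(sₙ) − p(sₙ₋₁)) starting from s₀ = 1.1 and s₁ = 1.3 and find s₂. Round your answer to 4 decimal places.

1.1567

p(1.1) = -0.415417, p(1.3) = 1.050086
s₂ = 1.300000 − 1.050086·(1.300000 − 1.100000) / (1.050086 − (-0.415417)) = 1.300000 − (0.210017)/(1.465503) = 1.156693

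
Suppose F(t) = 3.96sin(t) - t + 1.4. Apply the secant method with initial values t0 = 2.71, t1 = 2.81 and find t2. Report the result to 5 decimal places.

2.78415

F(2.71) = 0.3465390, F(2.81) = -0.1208246
t2 = 2.8100000 − (-0.1208246)·(2.8100000 − 2.7100000) / (-0.1208246 − 0.3465390) = 2.8100000 − (-0.0120825)/(-0.4673637) = 2.7841476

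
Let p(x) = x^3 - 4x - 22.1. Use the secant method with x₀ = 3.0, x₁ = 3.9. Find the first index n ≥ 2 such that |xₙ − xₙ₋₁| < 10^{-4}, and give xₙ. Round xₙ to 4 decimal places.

n = 6, xₙ = 3.2776

p(3.0) = -7.100000, p(3.9) = 21.619000
x₂ = 3.900000 − 21.619000·(0.900000)/(28.719000) = 3.222501;  |Δ| = 0.677499
p(3.222501) = -1.525907
x₃ = 3.222501 − (-1.525907)·(-0.677499)/(-23.144907) = 3.267167;  |Δ| = 0.044666
p(3.267167) = -0.293678
x₄ = 3.267167 − (-0.293678)·(0.044666)/(1.232229) = 3.277813;  |Δ| = 0.010645
p(3.277813) = 0.005751
x₅ = 3.277813 − 0.005751·(0.010645)/(0.299430) = 3.277608;  |Δ| = 0.000204
p(3.277608) = -0.000021
x₆ = 3.277608 − (-0.000021)·(-0.000204)/(-0.005772) = 3.277609;  |Δ| = 0.000001
|x₆ − x₅| = 0.000001 < 10^{-4}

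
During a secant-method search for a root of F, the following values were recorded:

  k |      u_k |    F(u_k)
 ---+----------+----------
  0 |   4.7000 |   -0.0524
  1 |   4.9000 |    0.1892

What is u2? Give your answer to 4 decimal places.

u2 = 4.9000 − 0.1892·(4.9000 − 4.7000) / (0.1892 − (-0.0524))
   = 4.9000 − (0.037840)/(0.241600) = 4.743377

4.7434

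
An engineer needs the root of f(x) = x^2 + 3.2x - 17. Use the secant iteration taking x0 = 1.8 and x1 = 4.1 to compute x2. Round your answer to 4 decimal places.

2.6791

f(1.8) = -8.000000, f(4.1) = 12.930000
x2 = 4.100000 − 12.930000·(4.100000 − 1.800000) / (12.930000 − (-8.000000)) = 4.100000 − (29.739000)/(20.930000) = 2.679121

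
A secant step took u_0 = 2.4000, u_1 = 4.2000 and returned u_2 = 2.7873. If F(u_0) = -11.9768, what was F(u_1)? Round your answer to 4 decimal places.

The secant line through (2.4000, -11.9768) and (4.2000, F(u_1)) crosses zero at u_2 = 2.7873.
So (2.4000, -11.9768), (4.2000, F(u_1)), (2.7873, 0) are collinear:
F(u_1) = -11.9768 · (4.2000 − 2.7873) / (2.4000 − 2.7873) = -11.9768 · (1.412700)/(-0.387300) = 43.686097

43.6861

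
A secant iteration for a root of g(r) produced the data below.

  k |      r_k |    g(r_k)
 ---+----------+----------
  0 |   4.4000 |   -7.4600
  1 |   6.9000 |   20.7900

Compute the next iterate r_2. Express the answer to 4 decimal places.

r_2 = 6.9000 − 20.7900·(6.9000 − 4.4000) / (20.7900 − (-7.4600))
   = 6.9000 − (51.975000)/(28.250000) = 5.060177

5.0602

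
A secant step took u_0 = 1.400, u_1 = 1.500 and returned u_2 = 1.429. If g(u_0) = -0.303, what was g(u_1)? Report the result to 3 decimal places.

The secant line through (1.400, -0.303) and (1.500, g(u_1)) crosses zero at u_2 = 1.429.
So (1.400, -0.303), (1.500, g(u_1)), (1.429, 0) are collinear:
g(u_1) = -0.303 · (1.500 − 1.429) / (1.400 − 1.429) = -0.303 · (0.07100)/(-0.02900) = 0.74183

0.742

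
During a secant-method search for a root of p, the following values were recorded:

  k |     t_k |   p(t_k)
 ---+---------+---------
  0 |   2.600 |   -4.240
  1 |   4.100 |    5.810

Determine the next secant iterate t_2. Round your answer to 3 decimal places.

t_2 = 4.100 − 5.810·(4.100 − 2.600) / (5.810 − (-4.240))
   = 4.100 − (8.71500)/(10.05000) = 3.23284

3.233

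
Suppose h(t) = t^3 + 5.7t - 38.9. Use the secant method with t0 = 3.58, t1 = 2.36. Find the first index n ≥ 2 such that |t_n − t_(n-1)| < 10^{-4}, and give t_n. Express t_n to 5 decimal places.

n = 6, t_n = 2.83349

h(3.58) = 27.3887120, h(2.36) = -12.3037440
t2 = 2.3600000 − (-12.3037440)·(-1.2200000)/(-39.6924560) = 2.7381718;  |Δ| = 0.3781718
h(2.7381718) = -2.7627454
t3 = 2.7381718 − (-2.7627454)·(0.3781718)/(9.5409986) = 2.8476774;  |Δ| = 0.1095056
h(2.8476774) = 0.4243352
t4 = 2.8476774 − 0.4243352·(0.1095056)/(3.1870806) = 2.8330975;  |Δ| = 0.0145798
h(2.8330975) = -0.0116518
t5 = 2.8330975 − (-0.0116518)·(-0.0145798)/(-0.4359870) = 2.8334872;  |Δ| = 0.0003896
h(2.8334872) = -0.0000471
t6 = 2.8334872 − (-0.0000471)·(0.0003896)/(0.0116047) = 2.8334888;  |Δ| = 0.0000016
|t6 − t5| = 0.0000016 < 10^{-4}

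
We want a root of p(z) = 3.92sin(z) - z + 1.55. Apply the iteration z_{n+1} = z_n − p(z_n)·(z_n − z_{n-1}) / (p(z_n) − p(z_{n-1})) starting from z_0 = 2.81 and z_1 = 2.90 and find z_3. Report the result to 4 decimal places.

2.8134

p(2.81) = 0.016153, p(2.90) = -0.412143
z_2 = 2.900000 − (-0.412143)·(2.900000 − 2.810000) / (-0.412143 − 0.016153) = 2.900000 − (-0.037093)/(-0.428296) = 2.813394
p(2.813394) = 0.000170
z_3 = 2.813394 − 0.000170·(2.813394 − 2.900000) / (0.000170 − (-0.412143)) = 2.813394 − (-0.000015)/(0.412313) = 2.813430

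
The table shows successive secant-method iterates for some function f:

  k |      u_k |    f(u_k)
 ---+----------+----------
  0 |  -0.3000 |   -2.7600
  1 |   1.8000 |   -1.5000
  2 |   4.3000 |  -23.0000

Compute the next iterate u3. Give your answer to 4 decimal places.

u3 = 4.3000 − (-23.0000)·(4.3000 − 1.8000) / (-23.0000 − (-1.5000))
   = 4.3000 − (-57.500000)/(-21.500000) = 1.625581

1.6256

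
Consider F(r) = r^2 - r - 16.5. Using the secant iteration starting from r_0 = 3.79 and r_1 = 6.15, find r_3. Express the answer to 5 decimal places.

4.57000

F(3.79) = -5.9259000, F(6.15) = 15.1725000
r_2 = 6.1500000 − 15.1725000·(6.1500000 − 3.7900000) / (15.1725000 − (-5.9259000)) = 6.1500000 − (35.8071000)/(21.0984000) = 4.4528523
F(4.4528523) = -1.1249583
r_3 = 4.4528523 − (-1.1249583)·(4.4528523 − 6.1500000) / (-1.1249583 − 15.1725000) = 4.4528523 − (1.9092203)/(-16.2974583) = 4.5700007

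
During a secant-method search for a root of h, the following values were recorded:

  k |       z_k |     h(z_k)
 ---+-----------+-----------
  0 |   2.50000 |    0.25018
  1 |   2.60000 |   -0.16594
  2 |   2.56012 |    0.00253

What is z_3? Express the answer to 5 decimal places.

z_3 = 2.56012 − 0.00253·(2.56012 − 2.60000) / (0.00253 − (-0.16594))
   = 2.56012 − (-0.0001009)/(0.1684700) = 2.5607189

2.56072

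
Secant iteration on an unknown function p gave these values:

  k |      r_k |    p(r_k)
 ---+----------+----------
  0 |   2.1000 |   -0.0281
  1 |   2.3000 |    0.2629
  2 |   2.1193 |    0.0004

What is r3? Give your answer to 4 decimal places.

2.1190

r3 = 2.1193 − 0.0004·(2.1193 − 2.3000) / (0.0004 − 0.2629)
   = 2.1193 − (-0.000072)/(-0.262500) = 2.119025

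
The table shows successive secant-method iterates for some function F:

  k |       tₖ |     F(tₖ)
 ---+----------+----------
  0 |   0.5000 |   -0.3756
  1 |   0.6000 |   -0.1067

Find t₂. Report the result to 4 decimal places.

t₂ = 0.6000 − (-0.1067)·(0.6000 − 0.5000) / (-0.1067 − (-0.3756))
   = 0.6000 − (-0.010670)/(0.268900) = 0.639680

0.6397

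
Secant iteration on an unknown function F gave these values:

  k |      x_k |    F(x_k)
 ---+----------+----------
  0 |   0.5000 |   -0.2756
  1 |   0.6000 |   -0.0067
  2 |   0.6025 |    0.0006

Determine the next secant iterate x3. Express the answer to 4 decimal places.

0.6023

x3 = 0.6025 − 0.0006·(0.6025 − 0.6000) / (0.0006 − (-0.0067))
   = 0.6025 − (0.000002)/(0.007300) = 0.602295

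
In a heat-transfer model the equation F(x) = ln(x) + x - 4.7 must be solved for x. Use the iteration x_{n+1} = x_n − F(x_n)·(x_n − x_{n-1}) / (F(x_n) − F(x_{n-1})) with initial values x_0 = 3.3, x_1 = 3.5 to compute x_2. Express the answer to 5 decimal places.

3.45923

F(3.3) = -0.2060775, F(3.5) = 0.0527630
x_2 = 3.5000000 − 0.0527630·(3.5000000 − 3.3000000) / (0.0527630 − (-0.2060775)) = 3.5000000 − (0.0105526)/(0.2588405) = 3.4592313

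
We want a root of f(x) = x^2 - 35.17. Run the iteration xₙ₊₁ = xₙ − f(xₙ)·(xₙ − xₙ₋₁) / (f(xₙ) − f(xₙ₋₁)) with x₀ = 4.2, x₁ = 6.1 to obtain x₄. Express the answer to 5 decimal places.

f(4.2) = -17.5300000, f(6.1) = 2.0400000
x₂ = 6.1000000 − 2.0400000·(6.1000000 − 4.2000000) / (2.0400000 − (-17.5300000)) = 6.1000000 − (3.8760000)/(19.5700000) = 5.9019417
f(5.9019417) = -0.3370836
x₃ = 5.9019417 − (-0.3370836)·(5.9019417 − 6.1000000) / (-0.3370836 − 2.0400000) = 5.9019417 − (0.0667622)/(-2.3770836) = 5.9300275
f(5.9300275) = -0.0047738
x₄ = 5.9300275 − (-0.0047738)·(5.9300275 − 5.9019417) / (-0.0047738 − (-0.3370836)) = 5.9300275 − (-0.0001341)/(0.3323098) = 5.9304310

5.93043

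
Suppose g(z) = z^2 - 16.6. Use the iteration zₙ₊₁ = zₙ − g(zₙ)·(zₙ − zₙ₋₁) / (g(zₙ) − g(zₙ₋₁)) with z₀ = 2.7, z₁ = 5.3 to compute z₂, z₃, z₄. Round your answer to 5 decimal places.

g(2.7) = -9.3100000, g(5.3) = 11.4900000
z₂ = 5.3000000 − 11.4900000·(5.3000000 − 2.7000000) / (11.4900000 − (-9.3100000)) = 5.3000000 − (29.8740000)/(20.8000000) = 3.8637500
g(3.8637500) = -1.6714359
z₃ = 3.8637500 − (-1.6714359)·(3.8637500 − 5.3000000) / (-1.6714359 − 11.4900000) = 3.8637500 − (2.4005999)/(-13.1614359) = 4.0461465
g(4.0461465) = -0.2286985
z₄ = 4.0461465 − (-0.2286985)·(4.0461465 − 3.8637500) / (-0.2286985 − (-1.6714359)) = 4.0461465 − (-0.0417138)/(1.4427374) = 4.0750595

3.86375, 4.04615, 4.07506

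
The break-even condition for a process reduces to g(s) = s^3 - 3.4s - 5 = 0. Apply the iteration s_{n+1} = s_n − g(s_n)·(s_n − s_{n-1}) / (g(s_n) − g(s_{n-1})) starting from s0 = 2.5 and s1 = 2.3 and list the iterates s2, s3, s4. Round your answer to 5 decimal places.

g(2.5) = 2.1250000, g(2.3) = -0.6530000
s2 = 2.3000000 − (-0.6530000)·(2.3000000 − 2.5000000) / (-0.6530000 − 2.1250000) = 2.3000000 − (0.1306000)/(-2.7780000) = 2.3470122
g(2.3470122) = -0.0514034
s3 = 2.3470122 − (-0.0514034)·(2.3470122 − 2.3000000) / (-0.0514034 − (-0.6530000)) = 2.3470122 − (-0.0024166)/(0.6015966) = 2.3510292
g(2.3510292) = 0.0014345
s4 = 2.3510292 − 0.0014345·(2.3510292 − 2.3470122) / (0.0014345 − (-0.0514034)) = 2.3510292 − (0.0000058)/(0.0528379) = 2.3509201

2.34701, 2.35103, 2.35092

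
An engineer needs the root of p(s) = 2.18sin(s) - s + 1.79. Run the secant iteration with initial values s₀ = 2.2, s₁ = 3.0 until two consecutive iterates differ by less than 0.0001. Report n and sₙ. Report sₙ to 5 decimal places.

p(2.2) = 1.3525222, p(3.0) = -0.9023584
s₂ = 3.0000000 − (-0.9023584)·(0.8000000)/(-2.2548805) = 2.6798559;  |Δ| = 0.3201441
p(2.6798559) = 0.0813421
s₃ = 2.6798559 − 0.0813421·(-0.3201441)/(0.9837005) = 2.7063286;  |Δ| = 0.0264727
p(2.7063286) = 0.0028681
s₄ = 2.7063286 − 0.0028681·(0.0264727)/(-0.0784739) = 2.7072961;  |Δ| = 0.0009675
p(2.7072961) = -0.0000124
s₅ = 2.7072961 − (-0.0000124)·(0.0009675)/(-0.0028806) = 2.7072920;  |Δ| = 0.0000042
|s₅ − s₄| = 0.0000042 < 0.0001

n = 5, sₙ = 2.70729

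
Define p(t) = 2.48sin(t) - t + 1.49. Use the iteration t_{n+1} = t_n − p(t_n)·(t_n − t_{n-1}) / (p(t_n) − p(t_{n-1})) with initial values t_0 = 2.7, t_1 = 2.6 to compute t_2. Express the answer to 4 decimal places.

p(2.7) = -0.150098, p(2.6) = 0.168443
t_2 = 2.600000 − 0.168443·(2.600000 − 2.700000) / (0.168443 − (-0.150098)) = 2.600000 − (-0.016844)/(0.318541) = 2.652880

2.6529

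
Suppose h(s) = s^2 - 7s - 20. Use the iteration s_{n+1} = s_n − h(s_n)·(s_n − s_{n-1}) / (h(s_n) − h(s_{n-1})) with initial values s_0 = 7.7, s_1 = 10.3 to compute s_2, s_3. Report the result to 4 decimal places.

9.0282, 9.1652

h(7.7) = -14.610000, h(10.3) = 13.990000
s_2 = 10.300000 − 13.990000·(10.300000 − 7.700000) / (13.990000 − (-14.610000)) = 10.300000 − (36.374000)/(28.600000) = 9.028182
h(9.028182) = -1.689206
s_3 = 9.028182 − (-1.689206)·(9.028182 − 10.300000) / (-1.689206 − 13.990000) = 9.028182 − (2.148363)/(-15.679206) = 9.165202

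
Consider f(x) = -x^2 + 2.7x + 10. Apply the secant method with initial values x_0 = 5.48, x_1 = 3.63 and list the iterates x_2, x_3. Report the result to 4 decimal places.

4.6634, 4.8143

f(5.48) = -5.234400, f(3.63) = 6.624100
x_2 = 3.630000 − 6.624100·(3.630000 − 5.480000) / (6.624100 − (-5.234400)) = 3.630000 − (-12.254585)/(11.858500) = 4.663401
f(4.663401) = 0.843874
x_3 = 4.663401 − 0.843874·(4.663401 − 3.630000) / (0.843874 − 6.624100) = 4.663401 − (0.872060)/(-5.780226) = 4.814271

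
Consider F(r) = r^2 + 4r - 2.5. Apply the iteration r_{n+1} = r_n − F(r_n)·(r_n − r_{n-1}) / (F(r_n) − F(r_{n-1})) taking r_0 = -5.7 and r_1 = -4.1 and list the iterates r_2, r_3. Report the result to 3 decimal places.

-4.460, -4.558

F(-5.7) = 7.19000, F(-4.1) = -2.09000
r_2 = -4.10000 − (-2.09000)·(-4.10000 − (-5.70000)) / (-2.09000 − 7.19000) = -4.10000 − (-3.34400)/(-9.28000) = -4.46034
F(-4.46034) = -0.44670
r_3 = -4.46034 − (-0.44670)·(-4.46034 − (-4.10000)) / (-0.44670 − (-2.09000)) = -4.46034 − (0.16097)/(1.64330) = -4.55830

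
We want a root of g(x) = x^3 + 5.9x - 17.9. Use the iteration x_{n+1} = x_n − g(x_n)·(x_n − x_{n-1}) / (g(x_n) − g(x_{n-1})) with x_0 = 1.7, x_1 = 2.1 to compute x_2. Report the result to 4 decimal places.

g(1.7) = -2.957000, g(2.1) = 3.751000
x_2 = 2.100000 − 3.751000·(2.100000 − 1.700000) / (3.751000 − (-2.957000)) = 2.100000 − (1.500400)/(6.708000) = 1.876327

1.8763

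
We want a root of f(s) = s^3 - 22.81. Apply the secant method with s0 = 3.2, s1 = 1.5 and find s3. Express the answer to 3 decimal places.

f(3.2) = 9.95800, f(1.5) = -19.43500
s2 = 1.50000 − (-19.43500)·(1.50000 − 3.20000) / (-19.43500 − 9.95800) = 1.50000 − (33.03950)/(-29.39300) = 2.62406
f(2.62406) = -4.74153
s3 = 2.62406 − (-4.74153)·(2.62406 − 1.50000) / (-4.74153 − (-19.43500)) = 2.62406 − (-5.32977)/(14.69347) = 2.98679

2.987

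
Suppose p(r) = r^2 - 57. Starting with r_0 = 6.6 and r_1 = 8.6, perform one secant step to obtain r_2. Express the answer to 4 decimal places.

7.4842

p(6.6) = -13.440000, p(8.6) = 16.960000
r_2 = 8.600000 − 16.960000·(8.600000 − 6.600000) / (16.960000 − (-13.440000)) = 8.600000 − (33.920000)/(30.400000) = 7.484211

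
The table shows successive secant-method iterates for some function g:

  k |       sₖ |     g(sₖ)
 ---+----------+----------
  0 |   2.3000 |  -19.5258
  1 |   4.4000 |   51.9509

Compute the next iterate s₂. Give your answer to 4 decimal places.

s₂ = 4.4000 − 51.9509·(4.4000 − 2.3000) / (51.9509 − (-19.5258))
   = 4.4000 − (109.096890)/(71.476700) = 2.873672

2.8737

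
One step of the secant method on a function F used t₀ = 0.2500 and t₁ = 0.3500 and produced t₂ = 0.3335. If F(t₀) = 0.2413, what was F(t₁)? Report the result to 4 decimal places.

-0.0477

The secant line through (0.2500, 0.2413) and (0.3500, F(t₁)) crosses zero at t₂ = 0.3335.
So (0.2500, 0.2413), (0.3500, F(t₁)), (0.3335, 0) are collinear:
F(t₁) = 0.2413 · (0.3500 − 0.3335) / (0.2500 − 0.3335) = 0.2413 · (0.016500)/(-0.083500) = -0.047682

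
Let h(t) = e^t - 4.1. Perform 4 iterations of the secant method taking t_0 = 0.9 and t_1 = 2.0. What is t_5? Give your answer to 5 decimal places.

h(0.9) = -1.6403969, h(2.0) = 3.2890561
t_2 = 2.0000000 − 3.2890561·(2.0000000 − 0.9000000) / (3.2890561 − (-1.6403969)) = 2.0000000 − (3.6179617)/(4.9294530) = 1.2660521
h(1.2660521) = -0.5531776
t_3 = 1.2660521 − (-0.5531776)·(1.2660521 − 2.0000000) / (-0.5531776 − 3.2890561) = 1.2660521 − (0.4060036)/(-3.8422337) = 1.3717207
h(1.3717207) = -0.1578718
t_4 = 1.3717207 − (-0.1578718)·(1.3717207 − 1.2660521) / (-0.1578718 − (-0.5531776)) = 1.3717207 − (-0.0166821)/(0.3953058) = 1.4139212
h(1.4139212) = 0.0120481
t_5 = 1.4139212 − 0.0120481·(1.4139212 − 1.3717207) / (0.0120481 − (-0.1578718)) = 1.4139212 − (0.0005084)/(0.1699199) = 1.4109290

1.41093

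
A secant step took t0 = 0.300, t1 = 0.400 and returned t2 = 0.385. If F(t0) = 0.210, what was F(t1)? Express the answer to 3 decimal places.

-0.037

The secant line through (0.300, 0.210) and (0.400, F(t1)) crosses zero at t2 = 0.385.
So (0.300, 0.210), (0.400, F(t1)), (0.385, 0) are collinear:
F(t1) = 0.210 · (0.400 − 0.385) / (0.300 − 0.385) = 0.210 · (0.01500)/(-0.08500) = -0.03706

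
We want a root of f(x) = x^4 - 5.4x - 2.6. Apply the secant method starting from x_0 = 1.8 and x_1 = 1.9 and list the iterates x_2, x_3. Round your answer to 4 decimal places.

1.8914, 1.8921

f(1.8) = -1.822400, f(1.9) = 0.172100
x_2 = 1.900000 − 0.172100·(1.900000 − 1.800000) / (0.172100 − (-1.822400)) = 1.900000 − (0.017210)/(1.994500) = 1.891371
f(1.891371) = -0.016435
x_3 = 1.891371 − (-0.016435)·(1.891371 − 1.900000) / (-0.016435 − 0.172100) = 1.891371 − (0.000142)/(-0.188535) = 1.892123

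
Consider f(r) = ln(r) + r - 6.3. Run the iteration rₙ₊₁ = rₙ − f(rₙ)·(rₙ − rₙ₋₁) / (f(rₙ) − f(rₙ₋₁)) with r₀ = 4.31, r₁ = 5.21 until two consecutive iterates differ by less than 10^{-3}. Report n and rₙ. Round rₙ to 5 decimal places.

f(4.31) = -0.5290621, f(5.21) = 0.5605799
r₂ = 5.2100000 − 0.5605799·(0.9000000)/(1.0896420) = 4.7469838;  |Δ| = 0.4630162
f(4.7469838) = 0.0044932
r₃ = 4.7469838 − 0.0044932·(-0.4630162)/(-0.5560866) = 4.7432426;  |Δ| = 0.0037412
f(4.7432426) = -0.0000364
r₄ = 4.7432426 − (-0.0000364)·(-0.0037412)/(-0.0045297) = 4.7432727;  |Δ| = 0.0000301
|r₄ − r₃| = 0.0000301 < 10^{-3}

n = 4, rₙ = 4.74327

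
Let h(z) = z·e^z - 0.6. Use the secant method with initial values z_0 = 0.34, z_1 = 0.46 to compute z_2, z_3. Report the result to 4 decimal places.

h(0.34) = -0.122318, h(0.46) = 0.128674
z_2 = 0.460000 − 0.128674·(0.460000 − 0.340000) / (0.128674 − (-0.122318)) = 0.460000 − (0.015441)/(0.250992) = 0.398481
h(0.398481) = -0.006439
z_3 = 0.398481 − (-0.006439)·(0.398481 − 0.460000) / (-0.006439 − 0.128674) = 0.398481 − (0.000396)/(-0.135114) = 0.401413

0.3985, 0.4014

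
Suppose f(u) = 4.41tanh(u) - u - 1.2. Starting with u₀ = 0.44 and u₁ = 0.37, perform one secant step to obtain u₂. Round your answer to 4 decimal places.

0.3732

f(0.44) = 0.184172, f(0.37) = -0.008897
u₂ = 0.370000 − (-0.008897)·(0.370000 − 0.440000) / (-0.008897 − 0.184172) = 0.370000 − (0.000623)/(-0.193069) = 0.373226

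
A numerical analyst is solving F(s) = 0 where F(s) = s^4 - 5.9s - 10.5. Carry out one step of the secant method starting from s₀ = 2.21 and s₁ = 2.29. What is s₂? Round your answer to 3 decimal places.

2.202

F(2.21) = 0.31543, F(2.29) = 3.48958
s₂ = 2.29000 − 3.48958·(2.29000 − 2.21000) / (3.48958 − 0.31543) = 2.29000 − (0.27917)/(3.17415) = 2.20205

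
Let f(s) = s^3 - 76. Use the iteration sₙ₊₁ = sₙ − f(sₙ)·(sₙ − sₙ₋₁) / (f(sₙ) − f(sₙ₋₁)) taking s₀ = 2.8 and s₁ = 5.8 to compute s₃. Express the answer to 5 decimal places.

f(2.8) = -54.0480000, f(5.8) = 119.1120000
s₂ = 5.8000000 − 119.1120000·(5.8000000 − 2.8000000) / (119.1120000 − (-54.0480000)) = 5.8000000 − (357.3360000)/(173.1600000) = 3.7363825
f(3.7363825) = -23.8380281
s₃ = 3.7363825 − (-23.8380281)·(3.7363825 − 5.8000000) / (-23.8380281 − 119.1120000) = 3.7363825 − (49.1925711)/(-142.9500281) = 4.0805068

4.08051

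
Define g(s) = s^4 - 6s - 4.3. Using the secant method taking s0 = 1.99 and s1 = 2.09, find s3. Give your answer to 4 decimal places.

g(1.99) = -0.557608, g(2.09) = 2.240298
s2 = 2.090000 − 2.240298·(2.090000 − 1.990000) / (2.240298 − (-0.557608)) = 2.090000 − (0.224030)/(2.797906) = 2.009929
g(2.009929) = -0.039459
s3 = 2.009929 − (-0.039459)·(2.009929 − 2.090000) / (-0.039459 − 2.240298) = 2.009929 − (0.003160)/(-2.279757) = 2.011315

2.0113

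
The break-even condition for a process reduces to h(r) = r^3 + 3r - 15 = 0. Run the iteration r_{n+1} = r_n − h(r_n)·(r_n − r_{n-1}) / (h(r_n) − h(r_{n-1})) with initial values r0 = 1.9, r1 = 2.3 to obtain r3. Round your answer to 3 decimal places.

h(1.9) = -2.44100, h(2.3) = 4.06700
r2 = 2.30000 − 4.06700·(2.30000 − 1.90000) / (4.06700 − (-2.44100)) = 2.30000 − (1.62680)/(6.50800) = 2.05003
h(2.05003) = -0.23440
r3 = 2.05003 − (-0.23440)·(2.05003 − 2.30000) / (-0.23440 − 4.06700) = 2.05003 − (0.05859)/(-4.30140) = 2.06365

2.064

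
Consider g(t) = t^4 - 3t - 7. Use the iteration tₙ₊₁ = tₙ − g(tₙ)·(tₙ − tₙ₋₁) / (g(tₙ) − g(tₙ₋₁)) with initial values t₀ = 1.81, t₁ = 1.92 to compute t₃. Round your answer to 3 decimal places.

1.886

g(1.81) = -1.69717, g(1.92) = 0.82954
t₂ = 1.92000 − 0.82954·(1.92000 − 1.81000) / (0.82954 − (-1.69717)) = 1.92000 − (0.09125)/(2.52671) = 1.88389
g(1.88389) = -0.05607
t₃ = 1.88389 − (-0.05607)·(1.88389 − 1.92000) / (-0.05607 − 0.82954) = 1.88389 − (0.00202)/(-0.88562) = 1.88617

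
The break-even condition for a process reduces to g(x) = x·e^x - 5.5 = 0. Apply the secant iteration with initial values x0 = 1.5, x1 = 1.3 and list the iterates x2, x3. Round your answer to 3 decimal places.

1.375, 1.382

g(1.5) = 1.22253, g(1.3) = -0.72991
x2 = 1.30000 − (-0.72991)·(1.30000 − 1.50000) / (-0.72991 − 1.22253) = 1.30000 − (0.14598)/(-1.95245) = 1.37477
g(1.37477) = -0.06394
x3 = 1.37477 − (-0.06394)·(1.37477 − 1.30000) / (-0.06394 − (-0.72991)) = 1.37477 − (-0.00478)/(0.66598) = 1.38195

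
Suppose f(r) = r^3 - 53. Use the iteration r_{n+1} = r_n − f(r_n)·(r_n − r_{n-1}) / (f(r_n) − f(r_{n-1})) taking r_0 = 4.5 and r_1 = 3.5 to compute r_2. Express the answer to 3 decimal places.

f(4.5) = 38.12500, f(3.5) = -10.12500
r_2 = 3.50000 − (-10.12500)·(3.50000 − 4.50000) / (-10.12500 − 38.12500) = 3.50000 − (10.12500)/(-48.25000) = 3.70984

3.710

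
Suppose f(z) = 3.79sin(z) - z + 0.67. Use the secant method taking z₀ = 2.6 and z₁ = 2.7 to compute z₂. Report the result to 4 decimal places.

2.6055

f(2.6) = 0.023750, f(2.7) = -0.410230
z₂ = 2.700000 − (-0.410230)·(2.700000 − 2.600000) / (-0.410230 − 0.023750) = 2.700000 − (-0.041023)/(-0.433980) = 2.605473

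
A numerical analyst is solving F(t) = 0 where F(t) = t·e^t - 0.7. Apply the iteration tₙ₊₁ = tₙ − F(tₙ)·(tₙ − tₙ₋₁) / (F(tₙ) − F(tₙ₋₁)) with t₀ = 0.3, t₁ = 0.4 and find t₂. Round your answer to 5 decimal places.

0.45385

F(0.3) = -0.2950424, F(0.4) = -0.1032701
t₂ = 0.4000000 − (-0.1032701)·(0.4000000 − 0.3000000) / (-0.1032701 − (-0.2950424)) = 0.4000000 − (-0.0103270)/(0.1917722) = 0.4538504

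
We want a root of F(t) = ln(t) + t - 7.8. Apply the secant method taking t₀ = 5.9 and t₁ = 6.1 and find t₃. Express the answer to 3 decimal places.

6.007

F(5.9) = -0.12505, F(6.1) = 0.10829
t₂ = 6.10000 − 0.10829·(6.10000 − 5.90000) / (0.10829 − (-0.12505)) = 6.10000 − (0.02166)/(0.23334) = 6.00718
F(6.00718) = 0.00014
t₃ = 6.00718 − 0.00014·(6.00718 − 6.10000) / (0.00014 − 0.10829) = 6.00718 − (-0.00001)/(-0.10815) = 6.00706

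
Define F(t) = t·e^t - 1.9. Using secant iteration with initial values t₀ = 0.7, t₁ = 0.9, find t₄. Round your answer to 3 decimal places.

0.829

F(0.7) = -0.49037, F(0.9) = 0.31364
t₂ = 0.90000 − 0.31364·(0.90000 − 0.70000) / (0.31364 − (-0.49037)) = 0.90000 − (0.06273)/(0.80402) = 0.82198
F(0.82198) = -0.02999
t₃ = 0.82198 − (-0.02999)·(0.82198 − 0.90000) / (-0.02999 − 0.31364) = 0.82198 − (0.00234)/(-0.34363) = 0.82879
F(0.82879) = -0.00162
t₄ = 0.82879 − (-0.00162)·(0.82879 − 0.82198) / (-0.00162 − (-0.02999)) = 0.82879 − (-0.00001)/(0.02837) = 0.82918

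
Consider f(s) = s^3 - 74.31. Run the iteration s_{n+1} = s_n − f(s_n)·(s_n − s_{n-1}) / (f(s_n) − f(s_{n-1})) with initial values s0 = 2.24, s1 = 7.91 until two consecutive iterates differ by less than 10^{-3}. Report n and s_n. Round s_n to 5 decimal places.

f(2.24) = -63.0705760, f(7.91) = 420.6036710
s2 = 7.9100000 − 420.6036710·(5.6700000)/(483.6742470) = 2.9793616;  |Δ| = 4.9306384
f(2.9793616) = -47.8634121
s3 = 2.9793616 − (-47.8634121)·(-4.9306384)/(-468.4670831) = 3.4831263;  |Δ| = 0.5037647
f(3.4831263) = -32.0521238
s4 = 3.4831263 − (-32.0521238)·(0.5037647)/(15.8112882) = 4.5043415;  |Δ| = 1.0212152
f(4.5043415) = 17.0790024
s5 = 4.5043415 − 17.0790024·(1.0212152)/(49.1311262) = 4.1493459;  |Δ| = 0.3549957
f(4.1493459) = -2.8704179
s6 = 4.1493459 − (-2.8704179)·(-0.3549957)/(-19.9494203) = 4.2004243;  |Δ| = 0.0510785
f(4.2004243) = -0.1995424
s7 = 4.2004243 − (-0.1995424)·(0.0510785)/(2.6708754) = 4.2042404;  |Δ| = 0.0038161
f(4.2042404) = 0.0026299
s8 = 4.2042404 − 0.0026299·(0.0038161)/(0.2021723) = 4.2041908;  |Δ| = 0.0000496
|s8 − s7| = 0.0000496 < 10^{-3}

n = 8, s_n = 4.20419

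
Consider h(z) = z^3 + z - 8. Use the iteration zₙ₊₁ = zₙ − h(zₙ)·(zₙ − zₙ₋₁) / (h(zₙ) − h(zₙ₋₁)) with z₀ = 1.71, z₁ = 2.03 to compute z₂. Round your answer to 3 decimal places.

h(1.71) = -1.28979, h(2.03) = 2.39543
z₂ = 2.03000 − 2.39543·(2.03000 − 1.71000) / (2.39543 − (-1.28979)) = 2.03000 − (0.76654)/(3.68522) = 1.82200

1.822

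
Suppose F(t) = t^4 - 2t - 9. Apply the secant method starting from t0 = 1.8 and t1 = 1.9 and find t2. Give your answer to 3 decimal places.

F(1.8) = -2.10240, F(1.9) = 0.23210
t2 = 1.90000 − 0.23210·(1.90000 − 1.80000) / (0.23210 − (-2.10240)) = 1.90000 − (0.02321)/(2.33450) = 1.89006

1.890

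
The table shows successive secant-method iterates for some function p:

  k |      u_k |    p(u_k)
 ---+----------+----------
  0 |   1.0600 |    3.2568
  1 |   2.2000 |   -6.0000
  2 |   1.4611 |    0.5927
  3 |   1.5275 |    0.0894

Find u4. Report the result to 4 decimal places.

1.5393

u4 = 1.5275 − 0.0894·(1.5275 − 1.4611) / (0.0894 − 0.5927)
   = 1.5275 − (0.005936)/(-0.503300) = 1.539294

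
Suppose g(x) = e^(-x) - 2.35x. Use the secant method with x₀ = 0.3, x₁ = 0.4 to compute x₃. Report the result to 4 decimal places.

0.3116

g(0.3) = 0.035818, g(0.4) = -0.269680
x₂ = 0.400000 − (-0.269680)·(0.400000 − 0.300000) / (-0.269680 − 0.035818) = 0.400000 − (-0.026968)/(-0.305498) = 0.311725
g(0.311725) = -0.000369
x₃ = 0.311725 − (-0.000369)·(0.311725 − 0.400000) / (-0.000369 − (-0.269680)) = 0.311725 − (0.000033)/(0.269311) = 0.311603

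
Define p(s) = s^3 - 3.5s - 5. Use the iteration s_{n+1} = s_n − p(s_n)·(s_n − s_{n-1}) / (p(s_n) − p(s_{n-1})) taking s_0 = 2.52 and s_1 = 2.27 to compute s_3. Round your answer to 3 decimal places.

p(2.52) = 2.18301, p(2.27) = -1.24792
s_2 = 2.27000 − (-1.24792)·(2.27000 − 2.52000) / (-1.24792 − 2.18301) = 2.27000 − (0.31198)/(-3.43093) = 2.36093
p(2.36093) = -0.10343
s_3 = 2.36093 − (-0.10343)·(2.36093 − 2.27000) / (-0.10343 − (-1.24792)) = 2.36093 − (-0.00941)/(1.14448) = 2.36915

2.369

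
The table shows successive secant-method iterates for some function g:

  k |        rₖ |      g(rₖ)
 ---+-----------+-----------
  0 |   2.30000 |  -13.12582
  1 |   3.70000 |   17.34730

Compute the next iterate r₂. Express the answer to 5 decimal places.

2.90303

r₂ = 3.70000 − 17.34730·(3.70000 − 2.30000) / (17.34730 − (-13.12582))
   = 3.70000 − (24.2862200)/(30.4731200) = 2.9030281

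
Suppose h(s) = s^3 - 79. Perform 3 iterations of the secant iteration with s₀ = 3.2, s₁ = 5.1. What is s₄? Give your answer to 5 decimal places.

h(3.2) = -46.2320000, h(5.1) = 53.6510000
s₂ = 5.1000000 − 53.6510000·(5.1000000 − 3.2000000) / (53.6510000 − (-46.2320000)) = 5.1000000 − (101.9369000)/(99.8830000) = 4.0794369
h(4.0794369) = -11.1108028
s₃ = 4.0794369 − (-11.1108028)·(4.0794369 − 5.1000000) / (-11.1108028 − 53.6510000) = 4.0794369 − (11.3392749)/(-64.7618028) = 4.2545290
h(4.2545290) = -1.9887003
s₄ = 4.2545290 − (-1.9887003)·(4.2545290 − 4.0794369) / (-1.9887003 − (-11.1108028)) = 4.2545290 − (-0.3482055)/(9.1221026) = 4.2927006

4.29270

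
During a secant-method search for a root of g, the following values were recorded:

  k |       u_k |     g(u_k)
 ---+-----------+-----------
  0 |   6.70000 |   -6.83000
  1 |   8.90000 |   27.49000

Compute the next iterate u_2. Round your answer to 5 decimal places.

u_2 = 8.90000 − 27.49000·(8.90000 − 6.70000) / (27.49000 − (-6.83000))
   = 8.90000 − (60.4780000)/(34.3200000) = 7.1378205

7.13782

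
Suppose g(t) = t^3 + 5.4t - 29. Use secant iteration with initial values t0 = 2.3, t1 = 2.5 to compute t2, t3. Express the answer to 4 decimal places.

2.4945, 2.4948

g(2.3) = -4.413000, g(2.5) = 0.125000
t2 = 2.500000 − 0.125000·(2.500000 − 2.300000) / (0.125000 − (-4.413000)) = 2.500000 − (0.025000)/(4.538000) = 2.494491
g(2.494491) = -0.007816
t3 = 2.494491 − (-0.007816)·(2.494491 − 2.500000) / (-0.007816 − 0.125000) = 2.494491 − (0.000043)/(-0.132816) = 2.494815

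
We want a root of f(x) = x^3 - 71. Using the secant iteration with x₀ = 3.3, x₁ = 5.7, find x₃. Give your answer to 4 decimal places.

4.0556

f(3.3) = -35.063000, f(5.7) = 114.193000
x₂ = 5.700000 − 114.193000·(5.700000 − 3.300000) / (114.193000 − (-35.063000)) = 5.700000 − (274.063200)/(149.256000) = 3.863804
f(3.863804) = -13.317321
x₃ = 3.863804 − (-13.317321)·(3.863804 − 5.700000) / (-13.317321 − 114.193000) = 3.863804 − (24.453205)/(-127.510321) = 4.055579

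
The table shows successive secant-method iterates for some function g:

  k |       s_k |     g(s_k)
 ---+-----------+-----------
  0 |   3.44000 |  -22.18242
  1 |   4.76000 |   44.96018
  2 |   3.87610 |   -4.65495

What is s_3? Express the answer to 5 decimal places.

3.95903

s_3 = 3.87610 − (-4.65495)·(3.87610 − 4.76000) / (-4.65495 − 44.96018)
   = 3.87610 − (4.1145103)/(-49.6151300) = 3.9590285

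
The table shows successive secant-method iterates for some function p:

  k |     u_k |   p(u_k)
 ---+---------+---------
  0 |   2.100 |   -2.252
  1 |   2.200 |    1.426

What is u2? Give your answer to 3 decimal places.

2.161

u2 = 2.200 − 1.426·(2.200 − 2.100) / (1.426 − (-2.252))
   = 2.200 − (0.14260)/(3.67800) = 2.16123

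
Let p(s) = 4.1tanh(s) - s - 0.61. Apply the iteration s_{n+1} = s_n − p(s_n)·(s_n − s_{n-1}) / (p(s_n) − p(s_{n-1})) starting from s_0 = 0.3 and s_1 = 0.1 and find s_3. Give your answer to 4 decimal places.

0.2003

p(0.3) = 0.284382, p(0.1) = -0.301361
s_2 = 0.100000 − (-0.301361)·(0.100000 − 0.300000) / (-0.301361 − 0.284382) = 0.100000 − (0.060272)/(-0.585743) = 0.202899
p(0.202899) = 0.007756
s_3 = 0.202899 − 0.007756·(0.202899 − 0.100000) / (0.007756 − (-0.301361)) = 0.202899 − (0.000798)/(0.309117) = 0.200317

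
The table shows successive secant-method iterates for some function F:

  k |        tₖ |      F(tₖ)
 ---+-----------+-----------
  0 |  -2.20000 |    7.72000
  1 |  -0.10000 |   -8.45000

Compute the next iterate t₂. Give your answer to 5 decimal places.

t₂ = -0.10000 − (-8.45000)·(-0.10000 − (-2.20000)) / (-8.45000 − 7.72000)
   = -0.10000 − (-17.7450000)/(-16.1700000) = -1.1974026

-1.19740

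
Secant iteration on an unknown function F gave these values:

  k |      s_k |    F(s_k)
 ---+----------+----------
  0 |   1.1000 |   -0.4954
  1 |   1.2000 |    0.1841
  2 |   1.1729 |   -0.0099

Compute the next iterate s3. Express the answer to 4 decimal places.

1.1743

s3 = 1.1729 − (-0.0099)·(1.1729 − 1.2000) / (-0.0099 − 0.1841)
   = 1.1729 − (0.000268)/(-0.194000) = 1.174283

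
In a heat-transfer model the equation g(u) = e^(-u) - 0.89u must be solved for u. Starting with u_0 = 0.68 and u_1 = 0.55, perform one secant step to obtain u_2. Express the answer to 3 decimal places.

0.611

g(0.68) = -0.09858, g(0.55) = 0.08745
u_2 = 0.55000 − 0.08745·(0.55000 − 0.68000) / (0.08745 − (-0.09858)) = 0.55000 − (-0.01137)/(0.18603) = 0.61111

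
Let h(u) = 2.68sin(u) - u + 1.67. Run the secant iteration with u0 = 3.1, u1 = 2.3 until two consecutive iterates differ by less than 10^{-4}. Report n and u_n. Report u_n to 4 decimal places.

h(3.1) = -1.318564, h(2.3) = 1.368490
u2 = 2.300000 − 1.368490·(-0.800000)/(2.687054) = 2.707432;  |Δ| = 0.407432
h(2.707432) = 0.089907
u3 = 2.707432 − 0.089907·(0.407432)/(-1.278583) = 2.736082;  |Δ| = 0.028650
h(2.736082) = -0.008853
u4 = 2.736082 − (-0.008853)·(0.028650)/(-0.098761) = 2.733514;  |Δ| = 0.002568
h(2.733514) = 0.000036
u5 = 2.733514 − 0.000036·(-0.002568)/(0.008890) = 2.733524;  |Δ| = 0.000010
|u5 − u4| = 0.000010 < 10^{-4}

n = 5, u_n = 2.7335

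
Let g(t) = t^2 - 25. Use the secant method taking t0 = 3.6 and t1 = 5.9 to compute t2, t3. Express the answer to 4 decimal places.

4.8674, 4.9889

g(3.6) = -12.040000, g(5.9) = 9.810000
t2 = 5.900000 − 9.810000·(5.900000 − 3.600000) / (9.810000 − (-12.040000)) = 5.900000 − (22.563000)/(21.850000) = 4.867368
g(4.867368) = -1.308725
t3 = 4.867368 − (-1.308725)·(4.867368 − 5.900000) / (-1.308725 − 9.810000) = 4.867368 − (1.351430)/(-11.118725) = 4.988914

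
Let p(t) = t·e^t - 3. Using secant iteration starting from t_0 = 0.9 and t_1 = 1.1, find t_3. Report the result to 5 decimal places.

1.04970

p(0.9) = -0.7863572, p(1.1) = 0.3045826
t_2 = 1.1000000 − 0.3045826·(1.1000000 − 0.9000000) / (0.3045826 − (-0.7863572)) = 1.1000000 − (0.0609165)/(1.0909398) = 1.0441614
p(1.0441614) = -0.0335216
t_3 = 1.0441614 − (-0.0335216)·(1.0441614 − 1.1000000) / (-0.0335216 − 0.3045826) = 1.0441614 − (0.0018718)/(-0.3381042) = 1.0496976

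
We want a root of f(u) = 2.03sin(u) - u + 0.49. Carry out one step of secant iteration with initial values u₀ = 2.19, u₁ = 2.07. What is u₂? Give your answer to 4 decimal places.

2.1674

f(2.19) = -0.046888, f(2.07) = 0.202267
u₂ = 2.070000 − 0.202267·(2.070000 − 2.190000) / (0.202267 − (-0.046888)) = 2.070000 − (-0.024272)/(0.249155) = 2.167417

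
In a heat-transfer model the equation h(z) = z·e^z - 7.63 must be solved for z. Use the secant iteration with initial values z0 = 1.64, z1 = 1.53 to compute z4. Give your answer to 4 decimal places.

1.5767

h(1.64) = 0.824478, h(1.53) = -0.564189
z2 = 1.530000 − (-0.564189)·(1.530000 − 1.640000) / (-0.564189 − 0.824478) = 1.530000 − (0.062061)/(-1.388667) = 1.574691
h(1.574691) = -0.025426
z3 = 1.574691 − (-0.025426)·(1.574691 − 1.530000) / (-0.025426 − (-0.564189)) = 1.574691 − (-0.001136)/(0.538764) = 1.576800
h(1.576800) = 0.000837
z4 = 1.576800 − 0.000837·(1.576800 − 1.574691) / (0.000837 − (-0.025426)) = 1.576800 − (0.000002)/(0.026262) = 1.576733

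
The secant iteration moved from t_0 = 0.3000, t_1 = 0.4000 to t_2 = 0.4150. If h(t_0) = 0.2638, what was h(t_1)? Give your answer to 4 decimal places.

The secant line through (0.3000, 0.2638) and (0.4000, h(t_1)) crosses zero at t_2 = 0.4150.
So (0.3000, 0.2638), (0.4000, h(t_1)), (0.4150, 0) are collinear:
h(t_1) = 0.2638 · (0.4000 − 0.4150) / (0.3000 − 0.4150) = 0.2638 · (-0.015000)/(-0.115000) = 0.034409

0.0344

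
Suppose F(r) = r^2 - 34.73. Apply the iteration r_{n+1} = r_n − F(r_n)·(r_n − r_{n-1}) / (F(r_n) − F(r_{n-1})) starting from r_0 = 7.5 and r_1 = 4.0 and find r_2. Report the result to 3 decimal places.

5.629

F(7.5) = 21.52000, F(4.0) = -18.73000
r_2 = 4.00000 − (-18.73000)·(4.00000 − 7.50000) / (-18.73000 − 21.52000) = 4.00000 − (65.55500)/(-40.25000) = 5.62870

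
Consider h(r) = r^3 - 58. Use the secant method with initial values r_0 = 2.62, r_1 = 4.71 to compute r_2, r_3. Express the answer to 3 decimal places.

3.587, 3.815

h(2.62) = -40.01527, h(4.71) = 46.48711
r_2 = 4.71000 − 46.48711·(4.71000 − 2.62000) / (46.48711 − (-40.01527)) = 4.71000 − (97.15806)/(86.50238) = 3.58682
h(3.58682) = -11.85471
r_3 = 3.58682 − (-11.85471)·(3.58682 − 4.71000) / (-11.85471 − 46.48711) = 3.58682 − (13.31501)/(-58.34182) = 3.81504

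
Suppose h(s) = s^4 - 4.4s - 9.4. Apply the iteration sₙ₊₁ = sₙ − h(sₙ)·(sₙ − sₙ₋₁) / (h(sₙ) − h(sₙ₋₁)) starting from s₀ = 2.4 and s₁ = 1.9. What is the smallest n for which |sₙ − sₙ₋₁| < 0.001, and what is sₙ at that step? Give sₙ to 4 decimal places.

h(2.4) = 13.217600, h(1.9) = -4.727900
s₂ = 1.900000 − (-4.727900)·(-0.500000)/(-17.945500) = 2.031729;  |Δ| = 0.131729
h(2.031729) = -1.299850
s₃ = 2.031729 − (-1.299850)·(0.131729)/(3.428050) = 2.081679;  |Δ| = 0.049949
h(2.081679) = 0.218847
s₄ = 2.081679 − 0.218847·(0.049949)/(1.518697) = 2.074481;  |Δ| = 0.007198
h(2.074481) = -0.007855
s₅ = 2.074481 − (-0.007855)·(-0.007198)/(-0.226703) = 2.074730;  |Δ| = 0.000249
|s₅ − s₄| = 0.000249 < 0.001

n = 5, sₙ = 2.0747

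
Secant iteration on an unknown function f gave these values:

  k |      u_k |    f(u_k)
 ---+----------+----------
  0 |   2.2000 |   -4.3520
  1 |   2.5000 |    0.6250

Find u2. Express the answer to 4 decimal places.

u2 = 2.5000 − 0.6250·(2.5000 − 2.2000) / (0.6250 − (-4.3520))
   = 2.5000 − (0.187500)/(4.977000) = 2.462327

2.4623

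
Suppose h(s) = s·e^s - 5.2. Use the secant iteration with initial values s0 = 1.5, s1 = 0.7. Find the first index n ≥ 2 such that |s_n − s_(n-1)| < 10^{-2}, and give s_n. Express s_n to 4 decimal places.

n = 5, s_n = 1.3491

h(1.5) = 1.522534, h(0.7) = -3.790373
s2 = 0.700000 − (-3.790373)·(-0.800000)/(-5.312907) = 1.270742;  |Δ| = 0.570742
h(1.270742) = -0.671717
s3 = 1.270742 − (-0.671717)·(0.570742)/(3.118656) = 1.393672;  |Δ| = 0.122930
h(1.393672) = 0.415969
s4 = 1.393672 − 0.415969·(0.122930)/(1.087687) = 1.346659;  |Δ| = 0.047013
h(1.346659) = -0.022687
s5 = 1.346659 − (-0.022687)·(-0.047013)/(-0.438656) = 1.349091;  |Δ| = 0.002431
|s5 − s4| = 0.002431 < 10^{-2}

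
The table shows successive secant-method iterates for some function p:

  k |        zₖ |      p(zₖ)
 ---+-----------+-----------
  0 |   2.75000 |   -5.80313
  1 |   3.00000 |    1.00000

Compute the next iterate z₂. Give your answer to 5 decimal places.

2.96325

z₂ = 3.00000 − 1.00000·(3.00000 − 2.75000) / (1.00000 − (-5.80313))
   = 3.00000 − (0.2500000)/(6.8031300) = 2.9632522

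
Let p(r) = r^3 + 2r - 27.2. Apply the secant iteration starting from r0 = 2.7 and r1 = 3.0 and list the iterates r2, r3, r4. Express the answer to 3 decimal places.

p(2.7) = -2.11700, p(3.0) = 5.80000
r2 = 3.00000 − 5.80000·(3.00000 − 2.70000) / (5.80000 − (-2.11700)) = 3.00000 − (1.74000)/(7.91700) = 2.78022
p(2.78022) = -0.14951
r3 = 2.78022 − (-0.14951)·(2.78022 − 3.00000) / (-0.14951 − 5.80000) = 2.78022 − (0.03286)/(-5.94951) = 2.78574
p(2.78574) = -0.01014
r4 = 2.78574 − (-0.01014)·(2.78574 − 2.78022) / (-0.01014 − (-0.14951)) = 2.78574 − (-0.00006)/(0.13938) = 2.78614

2.780, 2.786, 2.786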